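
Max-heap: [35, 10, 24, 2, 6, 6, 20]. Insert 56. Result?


Append 56: [35, 10, 24, 2, 6, 6, 20, 56]
Bubble up: swap idx 7(56) with idx 3(2); swap idx 3(56) with idx 1(10); swap idx 1(56) with idx 0(35)
Result: [56, 35, 24, 10, 6, 6, 20, 2]


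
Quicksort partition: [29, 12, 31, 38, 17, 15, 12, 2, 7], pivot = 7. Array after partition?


Elements <= 7 go left of pivot.
Result: [2, 7, 31, 38, 17, 15, 12, 29, 12], pivot at index 1


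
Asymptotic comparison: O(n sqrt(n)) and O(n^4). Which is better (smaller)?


n^1.5 grows slower than quartic
O(n sqrt(n)) is asymptotically smaller; O(n^4) grows faster


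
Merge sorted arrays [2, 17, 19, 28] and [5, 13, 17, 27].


Compare heads, take smaller each step.
Merged: [2, 5, 13, 17, 17, 19, 27, 28]


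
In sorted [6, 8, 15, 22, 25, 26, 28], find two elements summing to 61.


Two pointers: lo=0, hi=6
No pair sums to 61


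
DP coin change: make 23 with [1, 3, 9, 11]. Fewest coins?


dp[0]=0; dp[i]=1+min(dp[i-c] for c in coins)
...dp[18]=2, dp[19]=3, dp[20]=2, dp[21]=3, dp[22]=2, dp[23]=3
Minimum coins for 23 = 3


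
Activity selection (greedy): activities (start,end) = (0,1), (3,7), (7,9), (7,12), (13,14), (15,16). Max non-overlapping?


Greedy: pick earliest-ending, then skip overlaps.
Selected (5 activities): [(0, 1), (3, 7), (7, 9), (13, 14), (15, 16)]


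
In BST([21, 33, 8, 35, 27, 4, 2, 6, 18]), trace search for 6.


BST root = 21
Search for 6: compare at each node
Path: [21, 8, 4, 6]


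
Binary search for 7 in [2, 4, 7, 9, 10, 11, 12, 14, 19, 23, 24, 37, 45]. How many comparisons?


Search for 7:
[0,12] mid=6 arr[6]=12
[0,5] mid=2 arr[2]=7
Total: 2 comparisons


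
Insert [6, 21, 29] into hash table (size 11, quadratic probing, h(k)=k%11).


Insertions: 6->slot 6; 21->slot 10; 29->slot 7
Table: [None, None, None, None, None, None, 6, 29, None, None, 21]


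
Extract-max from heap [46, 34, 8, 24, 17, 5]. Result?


Max = 46
Replace root with last, heapify down
Resulting heap: [34, 24, 8, 5, 17]


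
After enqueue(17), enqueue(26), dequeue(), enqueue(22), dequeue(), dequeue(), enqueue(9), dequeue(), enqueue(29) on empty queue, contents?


enqueue(17) -> [17]
enqueue(26) -> [17, 26]
dequeue() returns 17 -> [26]
enqueue(22) -> [26, 22]
dequeue() returns 26 -> [22]
dequeue() returns 22 -> []
enqueue(9) -> [9]
dequeue() returns 9 -> []
enqueue(29) -> [29]
Final queue (front to back): [29]


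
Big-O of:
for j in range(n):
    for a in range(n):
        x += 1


Per nesting level: O(n) * O(n) = O(n^2)
Complexity: O(n^2)


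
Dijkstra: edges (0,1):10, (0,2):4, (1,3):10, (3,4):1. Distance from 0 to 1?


Dijkstra from 0:
Distances: {0: 0, 1: 10, 2: 4, 3: 20, 4: 21}
Shortest distance to 1 = 10, path = [0, 1]


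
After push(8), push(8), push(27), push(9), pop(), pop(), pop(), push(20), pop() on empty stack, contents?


push(8) -> [8]
push(8) -> [8, 8]
push(27) -> [8, 8, 27]
push(9) -> [8, 8, 27, 9]
pop() returns 9 -> [8, 8, 27]
pop() returns 27 -> [8, 8]
pop() returns 8 -> [8]
push(20) -> [8, 20]
pop() returns 20 -> [8]
Final stack (bottom to top): [8]


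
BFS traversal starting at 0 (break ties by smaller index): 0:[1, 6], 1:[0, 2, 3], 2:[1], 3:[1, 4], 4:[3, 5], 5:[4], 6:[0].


BFS queue: start with [0]
Visit order: [0, 1, 6, 2, 3, 4, 5]


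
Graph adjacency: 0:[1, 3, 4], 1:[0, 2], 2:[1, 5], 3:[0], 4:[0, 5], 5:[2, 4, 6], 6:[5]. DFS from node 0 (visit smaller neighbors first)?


DFS stack-based: start with [0]
Visit order: [0, 1, 2, 5, 4, 6, 3]


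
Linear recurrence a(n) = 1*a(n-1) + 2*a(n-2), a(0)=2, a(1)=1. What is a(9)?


Build bottom-up:
...a(7)=127, a(8)=257, a(9)=1*257+2*127=511


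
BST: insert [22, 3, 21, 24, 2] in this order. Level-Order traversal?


Root = 22; build tree by BST insertion.
Level-Order traversal: [22, 3, 24, 2, 21]


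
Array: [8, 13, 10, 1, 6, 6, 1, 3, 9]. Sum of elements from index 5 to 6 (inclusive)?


Prefix sums: [0, 8, 21, 31, 32, 38, 44, 45, 48, 57]
Sum[5..6] = prefix[7] - prefix[5] = 45 - 38 = 7


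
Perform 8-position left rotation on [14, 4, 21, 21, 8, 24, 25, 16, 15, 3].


Left rotate by 8: [15, 3, 14, 4, 21, 21, 8, 24, 25, 16]


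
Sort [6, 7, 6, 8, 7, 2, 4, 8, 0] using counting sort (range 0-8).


Count array: [1, 0, 1, 0, 1, 0, 2, 2, 2]
Reconstruct: [0, 2, 4, 6, 6, 7, 7, 8, 8]


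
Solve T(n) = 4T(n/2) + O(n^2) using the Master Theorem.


a=4, b=2, c=2. log_2(4)=2 = c=2. Case 2: O(n^c log n) = O(n^2 log n)
Complexity: O(n^2 log n)


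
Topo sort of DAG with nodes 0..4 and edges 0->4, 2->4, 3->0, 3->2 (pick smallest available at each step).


Kahn's algorithm, process smallest node first
Order: [1, 3, 0, 2, 4]


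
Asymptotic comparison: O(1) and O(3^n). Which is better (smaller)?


constant grows slower than exponential (base 3)
O(1) is asymptotically smaller; O(3^n) grows faster


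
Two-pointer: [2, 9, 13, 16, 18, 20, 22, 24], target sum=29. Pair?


Two pointers: lo=0, hi=7
Found pair: (9, 20) summing to 29


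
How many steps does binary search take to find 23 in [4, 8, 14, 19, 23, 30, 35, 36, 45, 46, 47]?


Search for 23:
[0,10] mid=5 arr[5]=30
[0,4] mid=2 arr[2]=14
[3,4] mid=3 arr[3]=19
[4,4] mid=4 arr[4]=23
Total: 4 comparisons


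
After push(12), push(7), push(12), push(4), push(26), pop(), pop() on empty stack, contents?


push(12) -> [12]
push(7) -> [12, 7]
push(12) -> [12, 7, 12]
push(4) -> [12, 7, 12, 4]
push(26) -> [12, 7, 12, 4, 26]
pop() returns 26 -> [12, 7, 12, 4]
pop() returns 4 -> [12, 7, 12]
Final stack (bottom to top): [12, 7, 12]


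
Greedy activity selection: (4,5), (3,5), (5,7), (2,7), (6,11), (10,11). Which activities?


Greedy: pick earliest-ending, then skip overlaps.
Selected (3 activities): [(4, 5), (5, 7), (10, 11)]


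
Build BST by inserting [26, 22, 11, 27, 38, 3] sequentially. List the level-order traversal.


Root = 26; build tree by BST insertion.
Level-Order traversal: [26, 22, 27, 11, 38, 3]


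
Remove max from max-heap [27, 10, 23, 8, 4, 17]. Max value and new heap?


Max = 27
Replace root with last, heapify down
Resulting heap: [23, 10, 17, 8, 4]


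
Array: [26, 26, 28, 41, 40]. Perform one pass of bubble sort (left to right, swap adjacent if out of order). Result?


After one pass: [26, 26, 28, 40, 41]


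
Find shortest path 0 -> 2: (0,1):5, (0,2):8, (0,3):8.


Dijkstra from 0:
Distances: {0: 0, 1: 5, 2: 8, 3: 8}
Shortest distance to 2 = 8, path = [0, 2]


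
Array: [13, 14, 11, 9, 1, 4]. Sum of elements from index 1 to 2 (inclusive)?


Prefix sums: [0, 13, 27, 38, 47, 48, 52]
Sum[1..2] = prefix[3] - prefix[1] = 38 - 13 = 25


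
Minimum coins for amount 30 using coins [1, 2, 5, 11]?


dp[0]=0; dp[i]=1+min(dp[i-c] for c in coins)
...dp[25]=4, dp[26]=4, dp[27]=3, dp[28]=4, dp[29]=4, dp[30]=5
Minimum coins for 30 = 5


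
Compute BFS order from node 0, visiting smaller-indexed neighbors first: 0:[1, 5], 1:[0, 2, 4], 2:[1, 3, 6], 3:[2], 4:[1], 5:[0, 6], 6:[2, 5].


BFS queue: start with [0]
Visit order: [0, 1, 5, 2, 4, 6, 3]


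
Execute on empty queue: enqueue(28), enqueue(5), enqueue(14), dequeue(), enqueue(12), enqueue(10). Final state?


enqueue(28) -> [28]
enqueue(5) -> [28, 5]
enqueue(14) -> [28, 5, 14]
dequeue() returns 28 -> [5, 14]
enqueue(12) -> [5, 14, 12]
enqueue(10) -> [5, 14, 12, 10]
Final queue (front to back): [5, 14, 12, 10]


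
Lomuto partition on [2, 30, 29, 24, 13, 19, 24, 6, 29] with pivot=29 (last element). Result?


Elements <= 29 go left of pivot.
Result: [2, 29, 24, 13, 19, 24, 6, 29, 30], pivot at index 7


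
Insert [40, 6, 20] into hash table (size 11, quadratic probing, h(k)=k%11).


Insertions: 40->slot 7; 6->slot 6; 20->slot 9
Table: [None, None, None, None, None, None, 6, 40, None, 20, None]


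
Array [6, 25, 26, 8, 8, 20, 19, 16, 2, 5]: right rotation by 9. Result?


Right rotate by 9: [25, 26, 8, 8, 20, 19, 16, 2, 5, 6]


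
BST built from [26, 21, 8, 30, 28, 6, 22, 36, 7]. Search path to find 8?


BST root = 26
Search for 8: compare at each node
Path: [26, 21, 8]


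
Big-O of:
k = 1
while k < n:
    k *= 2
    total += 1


Per nesting level: O(log n) = O(log n)
Complexity: O(log n)


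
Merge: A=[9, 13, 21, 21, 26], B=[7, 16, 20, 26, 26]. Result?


Compare heads, take smaller each step.
Merged: [7, 9, 13, 16, 20, 21, 21, 26, 26, 26]


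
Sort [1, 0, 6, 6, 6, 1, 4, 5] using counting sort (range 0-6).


Count array: [1, 2, 0, 0, 1, 1, 3]
Reconstruct: [0, 1, 1, 4, 5, 6, 6, 6]


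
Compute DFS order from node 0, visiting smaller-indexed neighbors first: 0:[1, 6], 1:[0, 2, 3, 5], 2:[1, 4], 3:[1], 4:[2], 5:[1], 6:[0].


DFS stack-based: start with [0]
Visit order: [0, 1, 2, 4, 3, 5, 6]


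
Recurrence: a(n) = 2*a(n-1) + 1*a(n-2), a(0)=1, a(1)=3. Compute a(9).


Build bottom-up:
...a(7)=577, a(8)=1393, a(9)=2*1393+1*577=3363


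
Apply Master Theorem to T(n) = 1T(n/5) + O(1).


a=1, b=5, c=0. log_5(1)=0 = c=0. Case 2: O(n^c log n) = O(log n)
Complexity: O(log n)


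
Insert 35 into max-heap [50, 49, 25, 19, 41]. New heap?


Append 35: [50, 49, 25, 19, 41, 35]
Bubble up: swap idx 5(35) with idx 2(25)
Result: [50, 49, 35, 19, 41, 25]


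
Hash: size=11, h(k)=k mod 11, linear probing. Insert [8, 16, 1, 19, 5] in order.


Insertions: 8->slot 8; 16->slot 5; 1->slot 1; 19->slot 9; 5->slot 6
Table: [None, 1, None, None, None, 16, 5, None, 8, 19, None]


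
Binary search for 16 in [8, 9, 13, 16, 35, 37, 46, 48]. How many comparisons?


Search for 16:
[0,7] mid=3 arr[3]=16
Total: 1 comparisons


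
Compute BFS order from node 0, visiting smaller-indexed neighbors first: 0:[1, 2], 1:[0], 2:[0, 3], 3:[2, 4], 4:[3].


BFS queue: start with [0]
Visit order: [0, 1, 2, 3, 4]


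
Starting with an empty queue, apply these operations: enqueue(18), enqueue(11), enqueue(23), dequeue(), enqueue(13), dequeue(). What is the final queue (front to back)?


enqueue(18) -> [18]
enqueue(11) -> [18, 11]
enqueue(23) -> [18, 11, 23]
dequeue() returns 18 -> [11, 23]
enqueue(13) -> [11, 23, 13]
dequeue() returns 11 -> [23, 13]
Final queue (front to back): [23, 13]


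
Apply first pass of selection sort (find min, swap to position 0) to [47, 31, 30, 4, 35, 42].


After one pass: [4, 31, 30, 47, 35, 42]


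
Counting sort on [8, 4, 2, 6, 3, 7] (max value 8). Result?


Count array: [0, 0, 1, 1, 1, 0, 1, 1, 1]
Reconstruct: [2, 3, 4, 6, 7, 8]


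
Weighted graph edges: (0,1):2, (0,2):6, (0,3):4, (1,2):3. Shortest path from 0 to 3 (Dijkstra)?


Dijkstra from 0:
Distances: {0: 0, 1: 2, 2: 5, 3: 4}
Shortest distance to 3 = 4, path = [0, 3]


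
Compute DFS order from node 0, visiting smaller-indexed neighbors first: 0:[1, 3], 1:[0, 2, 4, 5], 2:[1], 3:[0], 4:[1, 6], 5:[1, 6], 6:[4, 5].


DFS stack-based: start with [0]
Visit order: [0, 1, 2, 4, 6, 5, 3]


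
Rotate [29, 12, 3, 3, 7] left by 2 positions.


Left rotate by 2: [3, 3, 7, 29, 12]


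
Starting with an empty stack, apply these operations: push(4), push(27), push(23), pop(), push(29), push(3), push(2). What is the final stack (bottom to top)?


push(4) -> [4]
push(27) -> [4, 27]
push(23) -> [4, 27, 23]
pop() returns 23 -> [4, 27]
push(29) -> [4, 27, 29]
push(3) -> [4, 27, 29, 3]
push(2) -> [4, 27, 29, 3, 2]
Final stack (bottom to top): [4, 27, 29, 3, 2]


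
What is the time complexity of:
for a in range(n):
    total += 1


Per nesting level: O(n) = O(n)
Complexity: O(n)


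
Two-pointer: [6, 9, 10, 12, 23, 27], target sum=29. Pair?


Two pointers: lo=0, hi=5
Found pair: (6, 23) summing to 29


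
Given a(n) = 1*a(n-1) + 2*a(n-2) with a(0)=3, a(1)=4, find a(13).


Build bottom-up:
...a(11)=4778, a(12)=9558, a(13)=1*9558+2*4778=19114


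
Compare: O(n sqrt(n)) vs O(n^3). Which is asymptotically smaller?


n^1.5 grows slower than cubic
O(n sqrt(n)) is asymptotically smaller; O(n^3) grows faster


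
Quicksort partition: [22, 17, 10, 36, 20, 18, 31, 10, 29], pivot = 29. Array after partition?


Elements <= 29 go left of pivot.
Result: [22, 17, 10, 20, 18, 10, 29, 36, 31], pivot at index 6


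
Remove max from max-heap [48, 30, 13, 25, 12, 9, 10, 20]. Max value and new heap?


Max = 48
Replace root with last, heapify down
Resulting heap: [30, 25, 13, 20, 12, 9, 10]


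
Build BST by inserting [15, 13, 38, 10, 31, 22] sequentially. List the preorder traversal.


Root = 15; build tree by BST insertion.
Preorder traversal: [15, 13, 10, 38, 31, 22]


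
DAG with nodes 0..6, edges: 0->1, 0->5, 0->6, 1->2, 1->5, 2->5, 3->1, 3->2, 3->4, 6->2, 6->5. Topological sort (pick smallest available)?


Kahn's algorithm, process smallest node first
Order: [0, 3, 1, 4, 6, 2, 5]


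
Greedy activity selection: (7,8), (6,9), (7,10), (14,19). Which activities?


Greedy: pick earliest-ending, then skip overlaps.
Selected (2 activities): [(7, 8), (14, 19)]


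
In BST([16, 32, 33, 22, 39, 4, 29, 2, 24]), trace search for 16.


BST root = 16
Search for 16: compare at each node
Path: [16]


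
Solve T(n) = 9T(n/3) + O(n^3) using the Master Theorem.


a=9, b=3, c=3. log_3(9)=2 < c=3. Case 3: O(n^c) = O(n^3)
Complexity: O(n^3)


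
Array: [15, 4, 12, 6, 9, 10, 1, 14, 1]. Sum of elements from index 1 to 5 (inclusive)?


Prefix sums: [0, 15, 19, 31, 37, 46, 56, 57, 71, 72]
Sum[1..5] = prefix[6] - prefix[1] = 56 - 15 = 41


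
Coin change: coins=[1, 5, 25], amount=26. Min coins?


dp[0]=0; dp[i]=1+min(dp[i-c] for c in coins)
...dp[21]=5, dp[22]=6, dp[23]=7, dp[24]=8, dp[25]=1, dp[26]=2
Minimum coins for 26 = 2


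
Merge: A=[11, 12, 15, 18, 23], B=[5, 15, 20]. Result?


Compare heads, take smaller each step.
Merged: [5, 11, 12, 15, 15, 18, 20, 23]


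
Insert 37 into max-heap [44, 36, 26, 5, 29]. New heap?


Append 37: [44, 36, 26, 5, 29, 37]
Bubble up: swap idx 5(37) with idx 2(26)
Result: [44, 36, 37, 5, 29, 26]


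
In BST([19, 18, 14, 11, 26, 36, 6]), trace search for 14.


BST root = 19
Search for 14: compare at each node
Path: [19, 18, 14]


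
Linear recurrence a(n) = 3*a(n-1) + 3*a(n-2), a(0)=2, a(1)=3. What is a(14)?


Build bottom-up:
...a(12)=8819442, a(13)=33437043, a(14)=3*33437043+3*8819442=126769455


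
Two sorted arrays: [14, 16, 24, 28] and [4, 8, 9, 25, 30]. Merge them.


Compare heads, take smaller each step.
Merged: [4, 8, 9, 14, 16, 24, 25, 28, 30]


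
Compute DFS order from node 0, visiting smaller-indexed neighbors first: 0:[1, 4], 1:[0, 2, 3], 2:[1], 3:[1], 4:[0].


DFS stack-based: start with [0]
Visit order: [0, 1, 2, 3, 4]


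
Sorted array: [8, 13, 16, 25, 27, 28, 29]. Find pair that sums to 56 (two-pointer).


Two pointers: lo=0, hi=6
Found pair: (27, 29) summing to 56


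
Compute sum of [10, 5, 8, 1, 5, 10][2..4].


Prefix sums: [0, 10, 15, 23, 24, 29, 39]
Sum[2..4] = prefix[5] - prefix[2] = 29 - 15 = 14


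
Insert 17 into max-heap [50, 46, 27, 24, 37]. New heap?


Append 17: [50, 46, 27, 24, 37, 17]
Bubble up: no swaps needed
Result: [50, 46, 27, 24, 37, 17]


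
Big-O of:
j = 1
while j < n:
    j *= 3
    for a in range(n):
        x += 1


Per nesting level: O(log n) * O(n) = O(n log n)
Complexity: O(n log n)


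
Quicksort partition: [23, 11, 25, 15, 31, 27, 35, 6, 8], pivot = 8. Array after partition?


Elements <= 8 go left of pivot.
Result: [6, 8, 25, 15, 31, 27, 35, 23, 11], pivot at index 1


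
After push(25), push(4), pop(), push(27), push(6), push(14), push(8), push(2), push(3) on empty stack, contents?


push(25) -> [25]
push(4) -> [25, 4]
pop() returns 4 -> [25]
push(27) -> [25, 27]
push(6) -> [25, 27, 6]
push(14) -> [25, 27, 6, 14]
push(8) -> [25, 27, 6, 14, 8]
push(2) -> [25, 27, 6, 14, 8, 2]
push(3) -> [25, 27, 6, 14, 8, 2, 3]
Final stack (bottom to top): [25, 27, 6, 14, 8, 2, 3]


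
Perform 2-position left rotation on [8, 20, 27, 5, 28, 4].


Left rotate by 2: [27, 5, 28, 4, 8, 20]


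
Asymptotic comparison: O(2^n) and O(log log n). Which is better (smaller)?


double-logarithmic grows slower than exponential
O(log log n) is asymptotically smaller; O(2^n) grows faster


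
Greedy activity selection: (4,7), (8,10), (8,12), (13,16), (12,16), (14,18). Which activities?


Greedy: pick earliest-ending, then skip overlaps.
Selected (3 activities): [(4, 7), (8, 10), (13, 16)]


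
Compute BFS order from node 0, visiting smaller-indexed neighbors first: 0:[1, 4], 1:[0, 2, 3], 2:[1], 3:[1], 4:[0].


BFS queue: start with [0]
Visit order: [0, 1, 4, 2, 3]


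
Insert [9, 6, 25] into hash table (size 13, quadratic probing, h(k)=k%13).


Insertions: 9->slot 9; 6->slot 6; 25->slot 12
Table: [None, None, None, None, None, None, 6, None, None, 9, None, None, 25]


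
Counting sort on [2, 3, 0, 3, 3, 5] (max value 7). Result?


Count array: [1, 0, 1, 3, 0, 1, 0, 0]
Reconstruct: [0, 2, 3, 3, 3, 5]


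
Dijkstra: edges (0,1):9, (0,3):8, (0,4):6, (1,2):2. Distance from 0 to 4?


Dijkstra from 0:
Distances: {0: 0, 1: 9, 2: 11, 3: 8, 4: 6}
Shortest distance to 4 = 6, path = [0, 4]


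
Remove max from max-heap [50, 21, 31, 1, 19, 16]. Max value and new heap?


Max = 50
Replace root with last, heapify down
Resulting heap: [31, 21, 16, 1, 19]


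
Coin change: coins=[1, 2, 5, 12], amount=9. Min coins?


dp[0]=0; dp[i]=1+min(dp[i-c] for c in coins)
...dp[4]=2, dp[5]=1, dp[6]=2, dp[7]=2, dp[8]=3, dp[9]=3
Minimum coins for 9 = 3


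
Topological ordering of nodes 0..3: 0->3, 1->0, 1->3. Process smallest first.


Kahn's algorithm, process smallest node first
Order: [1, 0, 2, 3]


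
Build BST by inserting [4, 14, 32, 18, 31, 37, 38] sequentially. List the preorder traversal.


Root = 4; build tree by BST insertion.
Preorder traversal: [4, 14, 32, 18, 31, 37, 38]


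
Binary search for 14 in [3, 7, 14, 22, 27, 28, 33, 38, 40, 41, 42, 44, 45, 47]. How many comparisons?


Search for 14:
[0,13] mid=6 arr[6]=33
[0,5] mid=2 arr[2]=14
Total: 2 comparisons


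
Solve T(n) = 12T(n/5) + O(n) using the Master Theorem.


a=12, b=5, c=1. log_5(12)=1.544 > c=1. Case 1: O(n^log_b(a)) = O(n^1.544)
Complexity: O(n^1.544)


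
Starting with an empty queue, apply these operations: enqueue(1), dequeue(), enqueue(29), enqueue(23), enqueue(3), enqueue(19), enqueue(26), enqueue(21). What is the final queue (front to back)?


enqueue(1) -> [1]
dequeue() returns 1 -> []
enqueue(29) -> [29]
enqueue(23) -> [29, 23]
enqueue(3) -> [29, 23, 3]
enqueue(19) -> [29, 23, 3, 19]
enqueue(26) -> [29, 23, 3, 19, 26]
enqueue(21) -> [29, 23, 3, 19, 26, 21]
Final queue (front to back): [29, 23, 3, 19, 26, 21]


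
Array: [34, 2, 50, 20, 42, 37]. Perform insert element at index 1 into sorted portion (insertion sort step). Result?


After one pass: [2, 34, 50, 20, 42, 37]


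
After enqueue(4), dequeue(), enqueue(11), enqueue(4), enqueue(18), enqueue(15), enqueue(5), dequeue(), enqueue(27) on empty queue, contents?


enqueue(4) -> [4]
dequeue() returns 4 -> []
enqueue(11) -> [11]
enqueue(4) -> [11, 4]
enqueue(18) -> [11, 4, 18]
enqueue(15) -> [11, 4, 18, 15]
enqueue(5) -> [11, 4, 18, 15, 5]
dequeue() returns 11 -> [4, 18, 15, 5]
enqueue(27) -> [4, 18, 15, 5, 27]
Final queue (front to back): [4, 18, 15, 5, 27]


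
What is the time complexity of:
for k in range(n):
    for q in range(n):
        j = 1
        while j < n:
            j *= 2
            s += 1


Per nesting level: O(n) * O(n) * O(log n) = O(n^2 log n)
Complexity: O(n^2 log n)


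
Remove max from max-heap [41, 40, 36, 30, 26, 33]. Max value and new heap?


Max = 41
Replace root with last, heapify down
Resulting heap: [40, 33, 36, 30, 26]


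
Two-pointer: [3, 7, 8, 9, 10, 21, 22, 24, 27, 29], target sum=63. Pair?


Two pointers: lo=0, hi=9
No pair sums to 63


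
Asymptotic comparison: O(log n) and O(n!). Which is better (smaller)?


logarithmic grows slower than factorial
O(log n) is asymptotically smaller; O(n!) grows faster


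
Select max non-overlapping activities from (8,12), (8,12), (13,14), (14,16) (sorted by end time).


Greedy: pick earliest-ending, then skip overlaps.
Selected (3 activities): [(8, 12), (13, 14), (14, 16)]


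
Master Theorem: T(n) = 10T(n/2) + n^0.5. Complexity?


a=10, b=2, c=0.5. log_2(10)=3.322 > c=0.5. Case 1: O(n^log_b(a)) = O(n^3.322)
Complexity: O(n^3.322)


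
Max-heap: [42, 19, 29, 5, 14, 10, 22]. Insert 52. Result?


Append 52: [42, 19, 29, 5, 14, 10, 22, 52]
Bubble up: swap idx 7(52) with idx 3(5); swap idx 3(52) with idx 1(19); swap idx 1(52) with idx 0(42)
Result: [52, 42, 29, 19, 14, 10, 22, 5]


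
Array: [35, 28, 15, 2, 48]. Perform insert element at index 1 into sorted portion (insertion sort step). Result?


After one pass: [28, 35, 15, 2, 48]


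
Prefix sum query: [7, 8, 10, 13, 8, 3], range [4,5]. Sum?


Prefix sums: [0, 7, 15, 25, 38, 46, 49]
Sum[4..5] = prefix[6] - prefix[4] = 49 - 38 = 11


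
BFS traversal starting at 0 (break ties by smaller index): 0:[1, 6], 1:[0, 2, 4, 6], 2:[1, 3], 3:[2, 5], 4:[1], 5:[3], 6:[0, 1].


BFS queue: start with [0]
Visit order: [0, 1, 6, 2, 4, 3, 5]


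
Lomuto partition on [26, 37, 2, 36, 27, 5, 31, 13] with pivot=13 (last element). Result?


Elements <= 13 go left of pivot.
Result: [2, 5, 13, 36, 27, 37, 31, 26], pivot at index 2


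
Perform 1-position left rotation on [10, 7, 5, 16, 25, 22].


Left rotate by 1: [7, 5, 16, 25, 22, 10]


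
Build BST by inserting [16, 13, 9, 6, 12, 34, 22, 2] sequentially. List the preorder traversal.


Root = 16; build tree by BST insertion.
Preorder traversal: [16, 13, 9, 6, 2, 12, 34, 22]


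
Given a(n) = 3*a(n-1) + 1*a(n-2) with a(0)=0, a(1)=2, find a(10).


Build bottom-up:
...a(8)=7854, a(9)=25940, a(10)=3*25940+1*7854=85674


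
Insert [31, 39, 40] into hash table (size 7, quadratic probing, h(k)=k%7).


Insertions: 31->slot 3; 39->slot 4; 40->slot 5
Table: [None, None, None, 31, 39, 40, None]


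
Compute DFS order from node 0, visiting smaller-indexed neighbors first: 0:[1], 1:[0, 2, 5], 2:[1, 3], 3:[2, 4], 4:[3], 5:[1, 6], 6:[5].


DFS stack-based: start with [0]
Visit order: [0, 1, 2, 3, 4, 5, 6]


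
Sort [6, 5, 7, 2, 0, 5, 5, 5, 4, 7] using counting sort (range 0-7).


Count array: [1, 0, 1, 0, 1, 4, 1, 2]
Reconstruct: [0, 2, 4, 5, 5, 5, 5, 6, 7, 7]


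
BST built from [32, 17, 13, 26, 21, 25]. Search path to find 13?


BST root = 32
Search for 13: compare at each node
Path: [32, 17, 13]


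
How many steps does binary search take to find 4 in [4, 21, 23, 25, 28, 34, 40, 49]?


Search for 4:
[0,7] mid=3 arr[3]=25
[0,2] mid=1 arr[1]=21
[0,0] mid=0 arr[0]=4
Total: 3 comparisons


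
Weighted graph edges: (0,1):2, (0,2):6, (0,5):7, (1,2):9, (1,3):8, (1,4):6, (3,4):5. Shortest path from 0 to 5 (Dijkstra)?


Dijkstra from 0:
Distances: {0: 0, 1: 2, 2: 6, 3: 10, 4: 8, 5: 7}
Shortest distance to 5 = 7, path = [0, 5]


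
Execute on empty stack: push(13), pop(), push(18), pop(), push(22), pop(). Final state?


push(13) -> [13]
pop() returns 13 -> []
push(18) -> [18]
pop() returns 18 -> []
push(22) -> [22]
pop() returns 22 -> []
Final stack (bottom to top): []


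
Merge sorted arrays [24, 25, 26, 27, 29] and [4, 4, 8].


Compare heads, take smaller each step.
Merged: [4, 4, 8, 24, 25, 26, 27, 29]


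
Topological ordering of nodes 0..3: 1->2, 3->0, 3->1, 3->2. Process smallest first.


Kahn's algorithm, process smallest node first
Order: [3, 0, 1, 2]


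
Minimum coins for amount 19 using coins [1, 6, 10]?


dp[0]=0; dp[i]=1+min(dp[i-c] for c in coins)
...dp[14]=4, dp[15]=5, dp[16]=2, dp[17]=3, dp[18]=3, dp[19]=4
Minimum coins for 19 = 4


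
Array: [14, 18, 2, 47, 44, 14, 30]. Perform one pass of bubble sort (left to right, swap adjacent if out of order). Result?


After one pass: [14, 2, 18, 44, 14, 30, 47]


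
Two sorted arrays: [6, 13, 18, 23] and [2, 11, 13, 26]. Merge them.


Compare heads, take smaller each step.
Merged: [2, 6, 11, 13, 13, 18, 23, 26]


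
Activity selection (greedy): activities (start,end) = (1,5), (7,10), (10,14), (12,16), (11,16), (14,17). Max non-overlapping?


Greedy: pick earliest-ending, then skip overlaps.
Selected (4 activities): [(1, 5), (7, 10), (10, 14), (14, 17)]


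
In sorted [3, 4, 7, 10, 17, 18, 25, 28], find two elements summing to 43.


Two pointers: lo=0, hi=7
Found pair: (18, 25) summing to 43


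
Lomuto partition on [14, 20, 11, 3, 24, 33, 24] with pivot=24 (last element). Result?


Elements <= 24 go left of pivot.
Result: [14, 20, 11, 3, 24, 24, 33], pivot at index 5


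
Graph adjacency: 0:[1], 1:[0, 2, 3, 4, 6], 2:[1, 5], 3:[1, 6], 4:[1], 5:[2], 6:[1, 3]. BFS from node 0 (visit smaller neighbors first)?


BFS queue: start with [0]
Visit order: [0, 1, 2, 3, 4, 6, 5]


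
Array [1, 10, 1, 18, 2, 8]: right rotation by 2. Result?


Right rotate by 2: [2, 8, 1, 10, 1, 18]


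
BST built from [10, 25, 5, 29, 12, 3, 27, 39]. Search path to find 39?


BST root = 10
Search for 39: compare at each node
Path: [10, 25, 29, 39]


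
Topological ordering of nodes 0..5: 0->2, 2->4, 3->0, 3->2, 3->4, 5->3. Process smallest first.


Kahn's algorithm, process smallest node first
Order: [1, 5, 3, 0, 2, 4]


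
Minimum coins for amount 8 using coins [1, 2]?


dp[0]=0; dp[i]=1+min(dp[i-c] for c in coins)
...dp[3]=2, dp[4]=2, dp[5]=3, dp[6]=3, dp[7]=4, dp[8]=4
Minimum coins for 8 = 4


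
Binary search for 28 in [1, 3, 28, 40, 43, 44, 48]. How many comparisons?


Search for 28:
[0,6] mid=3 arr[3]=40
[0,2] mid=1 arr[1]=3
[2,2] mid=2 arr[2]=28
Total: 3 comparisons


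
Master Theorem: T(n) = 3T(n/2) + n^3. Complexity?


a=3, b=2, c=3. log_2(3)=1.585 < c=3. Case 3: O(n^c) = O(n^3)
Complexity: O(n^3)


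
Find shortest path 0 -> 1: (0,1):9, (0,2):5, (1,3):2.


Dijkstra from 0:
Distances: {0: 0, 1: 9, 2: 5, 3: 11}
Shortest distance to 1 = 9, path = [0, 1]


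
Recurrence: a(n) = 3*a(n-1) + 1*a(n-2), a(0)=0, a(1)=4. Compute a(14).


Build bottom-up:
...a(12)=1869120, a(13)=6173284, a(14)=3*6173284+1*1869120=20388972


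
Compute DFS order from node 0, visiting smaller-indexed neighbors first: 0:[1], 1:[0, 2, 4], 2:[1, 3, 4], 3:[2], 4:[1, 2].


DFS stack-based: start with [0]
Visit order: [0, 1, 2, 3, 4]


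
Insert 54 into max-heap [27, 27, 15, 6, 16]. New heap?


Append 54: [27, 27, 15, 6, 16, 54]
Bubble up: swap idx 5(54) with idx 2(15); swap idx 2(54) with idx 0(27)
Result: [54, 27, 27, 6, 16, 15]


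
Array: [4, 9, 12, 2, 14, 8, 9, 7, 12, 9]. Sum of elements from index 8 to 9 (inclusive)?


Prefix sums: [0, 4, 13, 25, 27, 41, 49, 58, 65, 77, 86]
Sum[8..9] = prefix[10] - prefix[8] = 86 - 65 = 21


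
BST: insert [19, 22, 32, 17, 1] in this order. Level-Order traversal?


Root = 19; build tree by BST insertion.
Level-Order traversal: [19, 17, 22, 1, 32]


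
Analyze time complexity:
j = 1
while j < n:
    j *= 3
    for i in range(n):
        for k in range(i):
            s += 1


Per nesting level: O(log n) * O(n) * O(n) [triangular over i] = O(n^2 log n)
Complexity: O(n^2 log n)


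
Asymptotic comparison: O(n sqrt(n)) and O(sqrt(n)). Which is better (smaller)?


sublinear grows slower than n^1.5
O(sqrt(n)) is asymptotically smaller; O(n sqrt(n)) grows faster


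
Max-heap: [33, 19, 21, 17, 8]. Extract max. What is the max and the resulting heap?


Max = 33
Replace root with last, heapify down
Resulting heap: [21, 19, 8, 17]


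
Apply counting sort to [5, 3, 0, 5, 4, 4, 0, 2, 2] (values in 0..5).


Count array: [2, 0, 2, 1, 2, 2]
Reconstruct: [0, 0, 2, 2, 3, 4, 4, 5, 5]


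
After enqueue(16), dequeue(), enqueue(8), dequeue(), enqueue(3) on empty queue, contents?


enqueue(16) -> [16]
dequeue() returns 16 -> []
enqueue(8) -> [8]
dequeue() returns 8 -> []
enqueue(3) -> [3]
Final queue (front to back): [3]


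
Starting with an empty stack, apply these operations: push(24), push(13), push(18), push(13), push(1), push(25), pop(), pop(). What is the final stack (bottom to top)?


push(24) -> [24]
push(13) -> [24, 13]
push(18) -> [24, 13, 18]
push(13) -> [24, 13, 18, 13]
push(1) -> [24, 13, 18, 13, 1]
push(25) -> [24, 13, 18, 13, 1, 25]
pop() returns 25 -> [24, 13, 18, 13, 1]
pop() returns 1 -> [24, 13, 18, 13]
Final stack (bottom to top): [24, 13, 18, 13]


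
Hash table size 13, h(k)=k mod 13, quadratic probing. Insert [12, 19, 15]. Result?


Insertions: 12->slot 12; 19->slot 6; 15->slot 2
Table: [None, None, 15, None, None, None, 19, None, None, None, None, None, 12]


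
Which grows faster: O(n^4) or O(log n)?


logarithmic grows slower than quartic
O(log n) is asymptotically smaller; O(n^4) grows faster


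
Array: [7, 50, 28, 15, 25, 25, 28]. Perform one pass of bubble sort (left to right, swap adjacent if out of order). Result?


After one pass: [7, 28, 15, 25, 25, 28, 50]


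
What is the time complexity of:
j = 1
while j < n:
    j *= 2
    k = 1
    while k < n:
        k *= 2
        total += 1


Per nesting level: O(log n) * O(log n) = O((log n)^2)
Complexity: O((log n)^2)


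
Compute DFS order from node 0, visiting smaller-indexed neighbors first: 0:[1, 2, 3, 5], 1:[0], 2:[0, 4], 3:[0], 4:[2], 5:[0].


DFS stack-based: start with [0]
Visit order: [0, 1, 2, 4, 3, 5]


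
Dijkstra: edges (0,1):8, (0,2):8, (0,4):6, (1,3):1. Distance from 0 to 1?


Dijkstra from 0:
Distances: {0: 0, 1: 8, 2: 8, 3: 9, 4: 6}
Shortest distance to 1 = 8, path = [0, 1]


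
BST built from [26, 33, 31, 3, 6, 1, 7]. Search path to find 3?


BST root = 26
Search for 3: compare at each node
Path: [26, 3]


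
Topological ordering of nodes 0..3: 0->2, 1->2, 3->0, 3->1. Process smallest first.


Kahn's algorithm, process smallest node first
Order: [3, 0, 1, 2]


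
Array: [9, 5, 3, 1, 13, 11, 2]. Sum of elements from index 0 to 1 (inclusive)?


Prefix sums: [0, 9, 14, 17, 18, 31, 42, 44]
Sum[0..1] = prefix[2] - prefix[0] = 14 - 0 = 14


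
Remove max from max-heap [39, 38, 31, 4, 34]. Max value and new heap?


Max = 39
Replace root with last, heapify down
Resulting heap: [38, 34, 31, 4]


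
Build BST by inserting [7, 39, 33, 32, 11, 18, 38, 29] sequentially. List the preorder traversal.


Root = 7; build tree by BST insertion.
Preorder traversal: [7, 39, 33, 32, 11, 18, 29, 38]


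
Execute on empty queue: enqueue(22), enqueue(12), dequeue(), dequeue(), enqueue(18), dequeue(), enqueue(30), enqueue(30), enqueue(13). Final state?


enqueue(22) -> [22]
enqueue(12) -> [22, 12]
dequeue() returns 22 -> [12]
dequeue() returns 12 -> []
enqueue(18) -> [18]
dequeue() returns 18 -> []
enqueue(30) -> [30]
enqueue(30) -> [30, 30]
enqueue(13) -> [30, 30, 13]
Final queue (front to back): [30, 30, 13]


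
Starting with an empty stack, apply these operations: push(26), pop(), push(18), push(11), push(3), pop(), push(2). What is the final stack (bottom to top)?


push(26) -> [26]
pop() returns 26 -> []
push(18) -> [18]
push(11) -> [18, 11]
push(3) -> [18, 11, 3]
pop() returns 3 -> [18, 11]
push(2) -> [18, 11, 2]
Final stack (bottom to top): [18, 11, 2]


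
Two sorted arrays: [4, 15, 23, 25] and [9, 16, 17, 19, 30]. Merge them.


Compare heads, take smaller each step.
Merged: [4, 9, 15, 16, 17, 19, 23, 25, 30]


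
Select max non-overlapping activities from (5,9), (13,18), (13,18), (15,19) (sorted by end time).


Greedy: pick earliest-ending, then skip overlaps.
Selected (2 activities): [(5, 9), (13, 18)]


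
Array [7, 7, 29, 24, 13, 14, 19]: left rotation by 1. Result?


Left rotate by 1: [7, 29, 24, 13, 14, 19, 7]


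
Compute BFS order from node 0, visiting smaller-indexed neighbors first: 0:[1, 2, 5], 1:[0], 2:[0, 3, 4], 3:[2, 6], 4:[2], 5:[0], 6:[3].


BFS queue: start with [0]
Visit order: [0, 1, 2, 5, 3, 4, 6]


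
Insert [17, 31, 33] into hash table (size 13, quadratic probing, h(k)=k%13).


Insertions: 17->slot 4; 31->slot 5; 33->slot 7
Table: [None, None, None, None, 17, 31, None, 33, None, None, None, None, None]


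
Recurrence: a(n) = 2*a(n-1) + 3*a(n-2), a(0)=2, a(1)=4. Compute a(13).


Build bottom-up:
...a(11)=265720, a(12)=797162, a(13)=2*797162+3*265720=2391484


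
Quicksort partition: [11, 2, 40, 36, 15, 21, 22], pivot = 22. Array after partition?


Elements <= 22 go left of pivot.
Result: [11, 2, 15, 21, 22, 36, 40], pivot at index 4


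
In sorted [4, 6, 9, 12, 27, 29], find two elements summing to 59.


Two pointers: lo=0, hi=5
No pair sums to 59


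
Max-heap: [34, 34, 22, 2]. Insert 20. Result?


Append 20: [34, 34, 22, 2, 20]
Bubble up: no swaps needed
Result: [34, 34, 22, 2, 20]


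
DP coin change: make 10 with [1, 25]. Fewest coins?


dp[0]=0; dp[i]=1+min(dp[i-c] for c in coins)
...dp[5]=5, dp[6]=6, dp[7]=7, dp[8]=8, dp[9]=9, dp[10]=10
Minimum coins for 10 = 10


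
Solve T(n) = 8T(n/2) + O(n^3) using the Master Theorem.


a=8, b=2, c=3. log_2(8)=3 = c=3. Case 2: O(n^c log n) = O(n^3 log n)
Complexity: O(n^3 log n)


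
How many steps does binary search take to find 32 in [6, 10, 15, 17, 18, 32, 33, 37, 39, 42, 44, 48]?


Search for 32:
[0,11] mid=5 arr[5]=32
Total: 1 comparisons


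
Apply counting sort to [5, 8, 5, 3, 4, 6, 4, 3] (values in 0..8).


Count array: [0, 0, 0, 2, 2, 2, 1, 0, 1]
Reconstruct: [3, 3, 4, 4, 5, 5, 6, 8]


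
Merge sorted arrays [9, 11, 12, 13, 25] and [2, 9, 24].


Compare heads, take smaller each step.
Merged: [2, 9, 9, 11, 12, 13, 24, 25]


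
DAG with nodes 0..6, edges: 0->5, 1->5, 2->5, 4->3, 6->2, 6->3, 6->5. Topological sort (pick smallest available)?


Kahn's algorithm, process smallest node first
Order: [0, 1, 4, 6, 2, 3, 5]


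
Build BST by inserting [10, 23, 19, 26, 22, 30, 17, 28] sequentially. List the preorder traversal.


Root = 10; build tree by BST insertion.
Preorder traversal: [10, 23, 19, 17, 22, 26, 30, 28]


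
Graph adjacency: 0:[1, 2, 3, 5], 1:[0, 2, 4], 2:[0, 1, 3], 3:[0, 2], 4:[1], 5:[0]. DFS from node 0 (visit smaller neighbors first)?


DFS stack-based: start with [0]
Visit order: [0, 1, 2, 3, 4, 5]


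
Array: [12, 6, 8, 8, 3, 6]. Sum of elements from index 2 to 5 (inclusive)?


Prefix sums: [0, 12, 18, 26, 34, 37, 43]
Sum[2..5] = prefix[6] - prefix[2] = 43 - 18 = 25


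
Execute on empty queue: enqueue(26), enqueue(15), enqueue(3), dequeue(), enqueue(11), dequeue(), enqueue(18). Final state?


enqueue(26) -> [26]
enqueue(15) -> [26, 15]
enqueue(3) -> [26, 15, 3]
dequeue() returns 26 -> [15, 3]
enqueue(11) -> [15, 3, 11]
dequeue() returns 15 -> [3, 11]
enqueue(18) -> [3, 11, 18]
Final queue (front to back): [3, 11, 18]


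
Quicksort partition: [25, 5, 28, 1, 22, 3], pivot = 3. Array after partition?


Elements <= 3 go left of pivot.
Result: [1, 3, 28, 25, 22, 5], pivot at index 1


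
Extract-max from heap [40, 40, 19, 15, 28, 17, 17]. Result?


Max = 40
Replace root with last, heapify down
Resulting heap: [40, 28, 19, 15, 17, 17]


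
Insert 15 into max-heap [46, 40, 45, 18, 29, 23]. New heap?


Append 15: [46, 40, 45, 18, 29, 23, 15]
Bubble up: no swaps needed
Result: [46, 40, 45, 18, 29, 23, 15]


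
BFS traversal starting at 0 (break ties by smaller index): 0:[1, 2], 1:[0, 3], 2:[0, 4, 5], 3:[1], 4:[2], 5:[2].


BFS queue: start with [0]
Visit order: [0, 1, 2, 3, 4, 5]


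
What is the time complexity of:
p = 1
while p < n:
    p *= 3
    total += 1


Per nesting level: O(log n) = O(log n)
Complexity: O(log n)


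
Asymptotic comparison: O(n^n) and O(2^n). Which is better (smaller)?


exponential grows slower than n^n
O(2^n) is asymptotically smaller; O(n^n) grows faster


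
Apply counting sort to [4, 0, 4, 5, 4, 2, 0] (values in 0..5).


Count array: [2, 0, 1, 0, 3, 1]
Reconstruct: [0, 0, 2, 4, 4, 4, 5]


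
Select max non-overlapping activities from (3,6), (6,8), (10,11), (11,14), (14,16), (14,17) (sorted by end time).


Greedy: pick earliest-ending, then skip overlaps.
Selected (5 activities): [(3, 6), (6, 8), (10, 11), (11, 14), (14, 16)]


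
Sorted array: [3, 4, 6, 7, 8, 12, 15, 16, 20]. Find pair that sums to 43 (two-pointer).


Two pointers: lo=0, hi=8
No pair sums to 43


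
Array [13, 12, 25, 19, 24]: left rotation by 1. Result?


Left rotate by 1: [12, 25, 19, 24, 13]


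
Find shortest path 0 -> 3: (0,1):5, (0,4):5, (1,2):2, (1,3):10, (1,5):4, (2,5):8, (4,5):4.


Dijkstra from 0:
Distances: {0: 0, 1: 5, 2: 7, 3: 15, 4: 5, 5: 9}
Shortest distance to 3 = 15, path = [0, 1, 3]


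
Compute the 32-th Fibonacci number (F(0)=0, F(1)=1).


F(n)=F(n-1)+F(n-2)
...F(30)=832040, F(31)=1346269, F(32)=2178309


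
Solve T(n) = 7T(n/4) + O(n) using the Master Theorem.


a=7, b=4, c=1. log_4(7)=1.404 > c=1. Case 1: O(n^log_b(a)) = O(n^1.404)
Complexity: O(n^1.404)


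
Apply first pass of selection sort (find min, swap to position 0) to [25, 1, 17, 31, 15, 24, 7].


After one pass: [1, 25, 17, 31, 15, 24, 7]


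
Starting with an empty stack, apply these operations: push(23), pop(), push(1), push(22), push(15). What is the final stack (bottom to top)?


push(23) -> [23]
pop() returns 23 -> []
push(1) -> [1]
push(22) -> [1, 22]
push(15) -> [1, 22, 15]
Final stack (bottom to top): [1, 22, 15]


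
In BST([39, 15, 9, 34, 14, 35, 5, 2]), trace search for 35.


BST root = 39
Search for 35: compare at each node
Path: [39, 15, 34, 35]


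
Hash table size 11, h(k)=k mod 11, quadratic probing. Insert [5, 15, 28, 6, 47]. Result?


Insertions: 5->slot 5; 15->slot 4; 28->slot 6; 6->slot 7; 47->slot 3
Table: [None, None, None, 47, 15, 5, 28, 6, None, None, None]


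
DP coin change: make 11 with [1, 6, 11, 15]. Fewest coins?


dp[0]=0; dp[i]=1+min(dp[i-c] for c in coins)
...dp[6]=1, dp[7]=2, dp[8]=3, dp[9]=4, dp[10]=5, dp[11]=1
Minimum coins for 11 = 1


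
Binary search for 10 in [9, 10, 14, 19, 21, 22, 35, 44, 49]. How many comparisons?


Search for 10:
[0,8] mid=4 arr[4]=21
[0,3] mid=1 arr[1]=10
Total: 2 comparisons


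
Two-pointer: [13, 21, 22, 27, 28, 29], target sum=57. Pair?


Two pointers: lo=0, hi=5
Found pair: (28, 29) summing to 57


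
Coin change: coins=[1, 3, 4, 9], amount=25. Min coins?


dp[0]=0; dp[i]=1+min(dp[i-c] for c in coins)
...dp[20]=4, dp[21]=3, dp[22]=3, dp[23]=4, dp[24]=4, dp[25]=4
Minimum coins for 25 = 4


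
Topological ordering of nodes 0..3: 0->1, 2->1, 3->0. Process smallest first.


Kahn's algorithm, process smallest node first
Order: [2, 3, 0, 1]


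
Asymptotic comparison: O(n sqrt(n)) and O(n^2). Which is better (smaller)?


n^1.5 grows slower than quadratic
O(n sqrt(n)) is asymptotically smaller; O(n^2) grows faster


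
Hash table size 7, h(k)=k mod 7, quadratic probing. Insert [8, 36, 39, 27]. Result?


Insertions: 8->slot 1; 36->slot 2; 39->slot 4; 27->slot 6
Table: [None, 8, 36, None, 39, None, 27]


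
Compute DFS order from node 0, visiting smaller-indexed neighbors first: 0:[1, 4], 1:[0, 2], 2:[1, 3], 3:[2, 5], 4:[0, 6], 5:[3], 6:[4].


DFS stack-based: start with [0]
Visit order: [0, 1, 2, 3, 5, 4, 6]


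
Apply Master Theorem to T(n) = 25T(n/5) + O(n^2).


a=25, b=5, c=2. log_5(25)=2 = c=2. Case 2: O(n^c log n) = O(n^2 log n)
Complexity: O(n^2 log n)


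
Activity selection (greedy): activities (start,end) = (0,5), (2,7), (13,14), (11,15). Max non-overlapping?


Greedy: pick earliest-ending, then skip overlaps.
Selected (2 activities): [(0, 5), (13, 14)]
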